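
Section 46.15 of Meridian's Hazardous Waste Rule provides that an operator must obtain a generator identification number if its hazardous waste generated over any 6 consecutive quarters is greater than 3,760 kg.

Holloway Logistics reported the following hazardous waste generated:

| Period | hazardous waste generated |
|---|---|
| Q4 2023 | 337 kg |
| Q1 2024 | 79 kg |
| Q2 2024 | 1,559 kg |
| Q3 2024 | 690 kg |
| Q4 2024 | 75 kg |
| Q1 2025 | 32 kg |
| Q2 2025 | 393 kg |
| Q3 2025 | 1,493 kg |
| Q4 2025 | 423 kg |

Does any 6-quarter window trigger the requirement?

Yes

Q4 2023–Q1 2025: 337 kg + 79 kg + 1,559 kg + 690 kg + 75 kg + 32 kg = 2,772 kg (under)
Q1 2024–Q2 2025: 79 kg + 1,559 kg + 690 kg + 75 kg + 32 kg + 393 kg = 2,828 kg (under)
Q2 2024–Q3 2025: 1,559 kg + 690 kg + 75 kg + 32 kg + 393 kg + 1,493 kg = 4,242 kg (over)
Q3 2024–Q4 2025: 690 kg + 75 kg + 32 kg + 393 kg + 1,493 kg + 423 kg = 3,106 kg (under)
At least one window exceeds 3,760 kg.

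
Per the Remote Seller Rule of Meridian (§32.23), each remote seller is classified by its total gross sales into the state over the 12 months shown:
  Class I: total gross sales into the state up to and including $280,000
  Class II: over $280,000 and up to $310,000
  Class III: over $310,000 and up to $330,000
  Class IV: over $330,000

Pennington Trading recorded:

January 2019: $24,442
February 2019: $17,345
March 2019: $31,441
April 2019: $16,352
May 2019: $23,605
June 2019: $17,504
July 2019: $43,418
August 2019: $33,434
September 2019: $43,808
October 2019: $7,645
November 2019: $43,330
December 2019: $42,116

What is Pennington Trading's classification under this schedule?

Total gross sales into the state: $24,442 + $17,345 + $31,441 + $16,352 + $23,605 + $17,504 + $43,418 + $33,434 + $43,808 + $7,645 + $43,330 + $42,116 = $344,440.
$344,440 > $330,000, so Class IV applies.

Class IV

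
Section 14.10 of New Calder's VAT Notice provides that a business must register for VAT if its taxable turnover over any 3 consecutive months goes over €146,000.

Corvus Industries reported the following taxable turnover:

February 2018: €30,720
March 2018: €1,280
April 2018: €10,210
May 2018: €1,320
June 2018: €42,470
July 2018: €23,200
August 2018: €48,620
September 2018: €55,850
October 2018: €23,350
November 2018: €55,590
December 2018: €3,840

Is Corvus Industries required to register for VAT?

No

February 2018–April 2018: €30,720 + €1,280 + €10,210 = €42,210 (under)
March 2018–May 2018: €1,280 + €10,210 + €1,320 = €12,810 (under)
April 2018–June 2018: €10,210 + €1,320 + €42,470 = €54,000 (under)
May 2018–July 2018: €1,320 + €42,470 + €23,200 = €66,990 (under)
June 2018–August 2018: €42,470 + €23,200 + €48,620 = €114,290 (under)
July 2018–September 2018: €23,200 + €48,620 + €55,850 = €127,670 (under)
August 2018–October 2018: €48,620 + €55,850 + €23,350 = €127,820 (under)
September 2018–November 2018: €55,850 + €23,350 + €55,590 = €134,790 (under)
October 2018–December 2018: €23,350 + €55,590 + €3,840 = €82,780 (under)
No window exceeds €146,000.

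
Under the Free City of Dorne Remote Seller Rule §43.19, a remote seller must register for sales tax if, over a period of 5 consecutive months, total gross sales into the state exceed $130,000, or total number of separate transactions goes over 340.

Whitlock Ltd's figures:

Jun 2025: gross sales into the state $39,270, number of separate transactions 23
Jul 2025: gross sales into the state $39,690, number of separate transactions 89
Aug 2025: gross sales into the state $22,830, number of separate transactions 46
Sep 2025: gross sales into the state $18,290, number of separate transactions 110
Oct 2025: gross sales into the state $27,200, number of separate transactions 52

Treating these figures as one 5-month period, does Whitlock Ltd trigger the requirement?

Yes

Total gross sales into the state: $39,270 + $39,690 + $22,830 + $18,290 + $27,200 = $147,280 (> $130,000).
Total number of separate transactions: 23 + 89 + 46 + 110 + 52 = 320 (≤ 340).
The test is 'or': at least one threshold is exceeded.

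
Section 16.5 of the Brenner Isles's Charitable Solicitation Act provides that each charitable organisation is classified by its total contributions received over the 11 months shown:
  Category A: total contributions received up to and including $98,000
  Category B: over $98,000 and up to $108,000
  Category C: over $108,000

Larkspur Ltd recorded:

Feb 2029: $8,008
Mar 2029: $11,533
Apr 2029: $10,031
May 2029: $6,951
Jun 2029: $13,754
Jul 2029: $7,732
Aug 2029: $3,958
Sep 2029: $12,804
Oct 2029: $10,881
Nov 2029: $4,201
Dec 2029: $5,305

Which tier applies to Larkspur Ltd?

Category A

Total contributions received: $8,008 + $11,533 + $10,031 + $6,951 + $13,754 + $7,732 + $3,958 + $12,804 + $10,881 + $4,201 + $5,305 = $95,158.
$95,158 ≤ $98,000, so Category A applies.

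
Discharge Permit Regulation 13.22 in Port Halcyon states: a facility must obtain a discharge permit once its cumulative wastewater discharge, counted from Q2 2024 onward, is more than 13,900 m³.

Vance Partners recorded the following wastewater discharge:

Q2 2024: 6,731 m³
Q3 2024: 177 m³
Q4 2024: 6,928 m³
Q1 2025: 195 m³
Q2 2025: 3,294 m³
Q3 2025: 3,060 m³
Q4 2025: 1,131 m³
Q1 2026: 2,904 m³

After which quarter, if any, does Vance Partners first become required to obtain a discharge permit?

Through Q2 2024: 6,731 m³
Through Q3 2024: 6,908 m³
Through Q4 2024: 13,836 m³
Through Q1 2025: 14,031 m³ ← exceeds threshold

Q1 2025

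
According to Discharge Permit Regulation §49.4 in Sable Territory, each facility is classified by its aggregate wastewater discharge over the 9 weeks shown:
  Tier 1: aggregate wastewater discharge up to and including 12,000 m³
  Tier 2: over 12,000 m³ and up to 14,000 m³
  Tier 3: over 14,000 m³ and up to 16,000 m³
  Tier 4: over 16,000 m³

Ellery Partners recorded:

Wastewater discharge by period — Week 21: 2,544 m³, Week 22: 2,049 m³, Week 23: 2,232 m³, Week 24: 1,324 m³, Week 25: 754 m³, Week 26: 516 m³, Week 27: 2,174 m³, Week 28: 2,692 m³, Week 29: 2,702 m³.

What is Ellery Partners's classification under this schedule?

Tier 4

Aggregate wastewater discharge: 2,544 m³ + 2,049 m³ + 2,232 m³ + 1,324 m³ + 754 m³ + 516 m³ + 2,174 m³ + 2,692 m³ + 2,702 m³ = 16,987 m³.
16,987 m³ > 16,000 m³, so Tier 4 applies.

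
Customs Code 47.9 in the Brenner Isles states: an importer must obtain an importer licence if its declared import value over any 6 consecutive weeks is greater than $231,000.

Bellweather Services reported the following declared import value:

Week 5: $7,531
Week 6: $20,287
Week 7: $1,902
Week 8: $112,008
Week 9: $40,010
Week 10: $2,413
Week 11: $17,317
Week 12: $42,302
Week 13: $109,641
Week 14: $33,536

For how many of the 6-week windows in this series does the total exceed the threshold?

2

Week 5–Week 10: $7,531 + $20,287 + $1,902 + $112,008 + $40,010 + $2,413 = $184,151 (under)
Week 6–Week 11: $20,287 + $1,902 + $112,008 + $40,010 + $2,413 + $17,317 = $193,937 (under)
Week 7–Week 12: $1,902 + $112,008 + $40,010 + $2,413 + $17,317 + $42,302 = $215,952 (under)
Week 8–Week 13: $112,008 + $40,010 + $2,413 + $17,317 + $42,302 + $109,641 = $323,691 (over)
Week 9–Week 14: $40,010 + $2,413 + $17,317 + $42,302 + $109,641 + $33,536 = $245,219 (over)
2 windows exceed the threshold.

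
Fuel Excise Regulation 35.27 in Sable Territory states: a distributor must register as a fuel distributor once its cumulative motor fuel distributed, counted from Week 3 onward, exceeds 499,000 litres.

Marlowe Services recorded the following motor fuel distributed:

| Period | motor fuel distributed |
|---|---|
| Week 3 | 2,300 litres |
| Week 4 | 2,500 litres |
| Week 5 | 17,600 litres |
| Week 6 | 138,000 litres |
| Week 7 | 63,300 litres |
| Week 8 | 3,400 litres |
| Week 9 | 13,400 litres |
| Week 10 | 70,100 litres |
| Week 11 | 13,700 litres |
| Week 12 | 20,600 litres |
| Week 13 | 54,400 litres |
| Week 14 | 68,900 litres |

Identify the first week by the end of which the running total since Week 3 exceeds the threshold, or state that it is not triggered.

Not triggered

Through Week 3: 2,300 litres
Through Week 4: 4,800 litres
Through Week 5: 22,400 litres
Through Week 6: 160,400 litres
Through Week 7: 223,700 litres
Through Week 8: 227,100 litres
Through Week 9: 240,500 litres
Through Week 10: 310,600 litres
Through Week 11: 324,300 litres
Through Week 12: 344,900 litres
Through Week 13: 399,300 litres
Through Week 14: 468,200 litres
Final cumulative total 468,200 litres ≤ 499,000 litres; the threshold is never exceeded.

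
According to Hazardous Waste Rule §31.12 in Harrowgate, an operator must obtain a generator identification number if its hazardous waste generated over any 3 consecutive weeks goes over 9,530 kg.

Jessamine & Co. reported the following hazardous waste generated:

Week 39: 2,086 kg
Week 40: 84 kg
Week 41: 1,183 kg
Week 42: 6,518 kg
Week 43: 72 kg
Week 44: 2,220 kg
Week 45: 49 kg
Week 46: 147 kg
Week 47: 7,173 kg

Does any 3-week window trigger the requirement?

No

Week 39–Week 41: 2,086 kg + 84 kg + 1,183 kg = 3,353 kg (under)
Week 40–Week 42: 84 kg + 1,183 kg + 6,518 kg = 7,785 kg (under)
Week 41–Week 43: 1,183 kg + 6,518 kg + 72 kg = 7,773 kg (under)
Week 42–Week 44: 6,518 kg + 72 kg + 2,220 kg = 8,810 kg (under)
Week 43–Week 45: 72 kg + 2,220 kg + 49 kg = 2,341 kg (under)
Week 44–Week 46: 2,220 kg + 49 kg + 147 kg = 2,416 kg (under)
Week 45–Week 47: 49 kg + 147 kg + 7,173 kg = 7,369 kg (under)
No window exceeds 9,530 kg.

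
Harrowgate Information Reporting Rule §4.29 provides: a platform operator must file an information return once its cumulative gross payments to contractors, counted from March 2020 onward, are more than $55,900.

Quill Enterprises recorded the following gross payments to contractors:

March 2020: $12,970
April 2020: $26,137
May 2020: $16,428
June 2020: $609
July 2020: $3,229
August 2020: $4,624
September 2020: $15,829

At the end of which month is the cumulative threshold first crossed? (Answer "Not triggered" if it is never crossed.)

Through March 2020: $12,970
Through April 2020: $39,107
Through May 2020: $55,535
Through June 2020: $56,144 ← exceeds threshold

June 2020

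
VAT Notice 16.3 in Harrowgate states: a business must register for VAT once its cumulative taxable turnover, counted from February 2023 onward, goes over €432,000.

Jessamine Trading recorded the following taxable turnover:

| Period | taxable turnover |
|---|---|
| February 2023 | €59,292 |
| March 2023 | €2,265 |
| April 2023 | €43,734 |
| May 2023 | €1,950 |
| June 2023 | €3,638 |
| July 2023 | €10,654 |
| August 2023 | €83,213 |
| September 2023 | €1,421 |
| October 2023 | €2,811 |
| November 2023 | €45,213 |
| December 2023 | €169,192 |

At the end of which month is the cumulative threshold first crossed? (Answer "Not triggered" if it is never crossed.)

Not triggered

Through February 2023: €59,292
Through March 2023: €61,557
Through April 2023: €105,291
Through May 2023: €107,241
Through June 2023: €110,879
Through July 2023: €121,533
Through August 2023: €204,746
Through September 2023: €206,167
Through October 2023: €208,978
Through November 2023: €254,191
Through December 2023: €423,383
Final cumulative total €423,383 ≤ €432,000; the threshold is never exceeded.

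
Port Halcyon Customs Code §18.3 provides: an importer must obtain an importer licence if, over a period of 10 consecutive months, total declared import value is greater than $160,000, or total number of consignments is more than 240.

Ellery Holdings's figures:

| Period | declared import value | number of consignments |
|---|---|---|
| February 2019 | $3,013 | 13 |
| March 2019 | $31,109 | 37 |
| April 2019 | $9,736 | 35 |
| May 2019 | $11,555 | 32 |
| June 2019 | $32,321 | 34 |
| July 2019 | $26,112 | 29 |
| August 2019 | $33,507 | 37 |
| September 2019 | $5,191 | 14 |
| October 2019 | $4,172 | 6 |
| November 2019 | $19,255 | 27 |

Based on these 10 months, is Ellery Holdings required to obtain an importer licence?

Yes

Total declared import value: $3,013 + $31,109 + $9,736 + $11,555 + $32,321 + $26,112 + $33,507 + $5,191 + $4,172 + $19,255 = $175,971 (> $160,000).
Total number of consignments: 13 + 37 + 35 + 32 + 34 + 29 + 37 + 14 + 6 + 27 = 264 (> 240).
The test is 'or': at least one threshold is exceeded.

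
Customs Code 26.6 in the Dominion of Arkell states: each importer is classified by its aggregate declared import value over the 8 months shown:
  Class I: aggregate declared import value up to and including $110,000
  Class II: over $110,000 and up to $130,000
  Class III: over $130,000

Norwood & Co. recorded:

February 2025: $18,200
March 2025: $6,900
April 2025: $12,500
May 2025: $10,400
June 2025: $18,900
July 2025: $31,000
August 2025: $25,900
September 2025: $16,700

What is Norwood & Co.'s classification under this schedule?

Class III

Aggregate declared import value: $18,200 + $6,900 + $12,500 + $10,400 + $18,900 + $31,000 + $25,900 + $16,700 = $140,500.
$140,500 > $130,000, so Class III applies.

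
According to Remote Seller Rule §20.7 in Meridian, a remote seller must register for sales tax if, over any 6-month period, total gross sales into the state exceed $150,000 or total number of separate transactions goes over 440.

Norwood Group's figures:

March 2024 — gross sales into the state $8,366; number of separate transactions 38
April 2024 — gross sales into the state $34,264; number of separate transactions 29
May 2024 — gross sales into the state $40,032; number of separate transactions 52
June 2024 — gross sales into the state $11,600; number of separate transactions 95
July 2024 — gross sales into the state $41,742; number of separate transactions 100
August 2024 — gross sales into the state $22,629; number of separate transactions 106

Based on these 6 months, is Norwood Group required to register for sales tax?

Yes

Total gross sales into the state: $8,366 + $34,264 + $40,032 + $11,600 + $41,742 + $22,629 = $158,633 (> $150,000).
Total number of separate transactions: 38 + 29 + 52 + 95 + 100 + 106 = 420 (≤ 440).
The test is 'or': at least one threshold is exceeded.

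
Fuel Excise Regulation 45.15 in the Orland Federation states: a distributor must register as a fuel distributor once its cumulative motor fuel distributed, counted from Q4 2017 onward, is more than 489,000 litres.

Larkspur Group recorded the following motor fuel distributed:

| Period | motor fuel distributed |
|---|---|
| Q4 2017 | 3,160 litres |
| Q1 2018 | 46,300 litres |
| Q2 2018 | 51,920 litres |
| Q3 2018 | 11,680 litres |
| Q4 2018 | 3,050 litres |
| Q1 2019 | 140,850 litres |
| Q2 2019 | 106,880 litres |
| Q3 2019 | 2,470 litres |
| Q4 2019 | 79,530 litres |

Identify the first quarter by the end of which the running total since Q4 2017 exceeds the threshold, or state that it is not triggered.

Through Q4 2017: 3,160 litres
Through Q1 2018: 49,460 litres
Through Q2 2018: 101,380 litres
Through Q3 2018: 113,060 litres
Through Q4 2018: 116,110 litres
Through Q1 2019: 256,960 litres
Through Q2 2019: 363,840 litres
Through Q3 2019: 366,310 litres
Through Q4 2019: 445,840 litres
Final cumulative total 445,840 litres ≤ 489,000 litres; the threshold is never exceeded.

Not triggered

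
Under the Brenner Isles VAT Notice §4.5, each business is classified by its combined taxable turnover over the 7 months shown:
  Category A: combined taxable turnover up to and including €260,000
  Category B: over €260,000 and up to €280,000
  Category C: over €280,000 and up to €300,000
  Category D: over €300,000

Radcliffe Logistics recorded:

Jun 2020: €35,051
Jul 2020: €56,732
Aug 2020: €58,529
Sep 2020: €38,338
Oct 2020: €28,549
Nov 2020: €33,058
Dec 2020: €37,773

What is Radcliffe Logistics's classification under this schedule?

Combined taxable turnover: €35,051 + €56,732 + €58,529 + €38,338 + €28,549 + €33,058 + €37,773 = €288,030.
€280,000 < €288,030 ≤ €300,000, so Category C applies.

Category C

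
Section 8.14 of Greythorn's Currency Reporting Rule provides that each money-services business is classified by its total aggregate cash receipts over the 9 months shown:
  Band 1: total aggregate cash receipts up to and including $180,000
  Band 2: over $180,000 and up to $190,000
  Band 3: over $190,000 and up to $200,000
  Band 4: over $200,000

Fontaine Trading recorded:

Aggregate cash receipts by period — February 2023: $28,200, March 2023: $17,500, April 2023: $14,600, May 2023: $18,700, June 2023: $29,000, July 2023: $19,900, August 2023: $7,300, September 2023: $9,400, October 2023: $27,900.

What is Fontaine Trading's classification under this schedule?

Band 1

Total aggregate cash receipts: $28,200 + $17,500 + $14,600 + $18,700 + $29,000 + $19,900 + $7,300 + $9,400 + $27,900 = $172,500.
$172,500 ≤ $180,000, so Band 1 applies.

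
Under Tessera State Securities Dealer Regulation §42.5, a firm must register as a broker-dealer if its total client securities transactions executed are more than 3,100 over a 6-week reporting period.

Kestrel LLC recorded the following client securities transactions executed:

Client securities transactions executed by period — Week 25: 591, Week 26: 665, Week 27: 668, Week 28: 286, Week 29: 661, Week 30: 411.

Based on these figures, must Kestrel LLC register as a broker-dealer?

Yes

Total client securities transactions executed: 591 + 665 + 668 + 286 + 661 + 411 = 3,282.
3,282 > 3,100, so the threshold is exceeded.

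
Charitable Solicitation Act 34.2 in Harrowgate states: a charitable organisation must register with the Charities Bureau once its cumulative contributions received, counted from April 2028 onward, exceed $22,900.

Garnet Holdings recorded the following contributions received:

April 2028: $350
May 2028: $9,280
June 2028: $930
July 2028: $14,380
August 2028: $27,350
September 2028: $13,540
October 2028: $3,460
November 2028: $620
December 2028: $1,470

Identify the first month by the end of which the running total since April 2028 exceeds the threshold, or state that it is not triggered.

Through April 2028: $350
Through May 2028: $9,630
Through June 2028: $10,560
Through July 2028: $24,940 ← exceeds threshold

July 2028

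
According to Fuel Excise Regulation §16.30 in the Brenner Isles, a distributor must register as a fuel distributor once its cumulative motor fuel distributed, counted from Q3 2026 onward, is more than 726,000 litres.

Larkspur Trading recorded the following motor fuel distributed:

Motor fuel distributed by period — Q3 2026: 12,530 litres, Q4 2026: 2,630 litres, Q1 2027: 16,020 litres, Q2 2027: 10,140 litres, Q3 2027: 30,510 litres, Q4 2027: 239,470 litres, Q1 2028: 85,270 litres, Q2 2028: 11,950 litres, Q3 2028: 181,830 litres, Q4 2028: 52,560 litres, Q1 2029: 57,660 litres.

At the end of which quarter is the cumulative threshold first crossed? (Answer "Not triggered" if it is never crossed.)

Through Q3 2026: 12,530 litres
Through Q4 2026: 15,160 litres
Through Q1 2027: 31,180 litres
Through Q2 2027: 41,320 litres
Through Q3 2027: 71,830 litres
Through Q4 2027: 311,300 litres
Through Q1 2028: 396,570 litres
Through Q2 2028: 408,520 litres
Through Q3 2028: 590,350 litres
Through Q4 2028: 642,910 litres
Through Q1 2029: 700,570 litres
Final cumulative total 700,570 litres ≤ 726,000 litres; the threshold is never exceeded.

Not triggered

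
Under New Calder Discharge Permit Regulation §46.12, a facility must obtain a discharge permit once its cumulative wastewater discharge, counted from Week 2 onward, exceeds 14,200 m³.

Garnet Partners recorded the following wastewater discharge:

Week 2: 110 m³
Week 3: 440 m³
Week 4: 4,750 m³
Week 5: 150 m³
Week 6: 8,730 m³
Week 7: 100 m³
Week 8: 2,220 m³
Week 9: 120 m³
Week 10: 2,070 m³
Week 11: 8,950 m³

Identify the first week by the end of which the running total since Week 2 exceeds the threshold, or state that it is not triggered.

Week 7

Through Week 2: 110 m³
Through Week 3: 550 m³
Through Week 4: 5,300 m³
Through Week 5: 5,450 m³
Through Week 6: 14,180 m³
Through Week 7: 14,280 m³ ← exceeds threshold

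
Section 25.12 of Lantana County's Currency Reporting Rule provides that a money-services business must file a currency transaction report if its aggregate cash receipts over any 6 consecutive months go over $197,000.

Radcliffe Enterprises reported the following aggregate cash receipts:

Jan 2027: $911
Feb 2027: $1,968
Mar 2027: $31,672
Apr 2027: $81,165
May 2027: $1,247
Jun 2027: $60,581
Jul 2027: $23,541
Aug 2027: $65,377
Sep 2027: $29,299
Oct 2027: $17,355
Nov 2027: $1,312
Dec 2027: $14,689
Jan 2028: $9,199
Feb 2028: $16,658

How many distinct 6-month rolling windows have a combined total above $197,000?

Jan 2027–Jun 2027: $911 + $1,968 + $31,672 + $81,165 + $1,247 + $60,581 = $177,544 (under)
Feb 2027–Jul 2027: $1,968 + $31,672 + $81,165 + $1,247 + $60,581 + $23,541 = $200,174 (over)
Mar 2027–Aug 2027: $31,672 + $81,165 + $1,247 + $60,581 + $23,541 + $65,377 = $263,583 (over)
Apr 2027–Sep 2027: $81,165 + $1,247 + $60,581 + $23,541 + $65,377 + $29,299 = $261,210 (over)
May 2027–Oct 2027: $1,247 + $60,581 + $23,541 + $65,377 + $29,299 + $17,355 = $197,400 (over)
Jun 2027–Nov 2027: $60,581 + $23,541 + $65,377 + $29,299 + $17,355 + $1,312 = $197,465 (over)
Jul 2027–Dec 2027: $23,541 + $65,377 + $29,299 + $17,355 + $1,312 + $14,689 = $151,573 (under)
Aug 2027–Jan 2028: $65,377 + $29,299 + $17,355 + $1,312 + $14,689 + $9,199 = $137,231 (under)
Sep 2027–Feb 2028: $29,299 + $17,355 + $1,312 + $14,689 + $9,199 + $16,658 = $88,512 (under)
5 windows exceed the threshold.

5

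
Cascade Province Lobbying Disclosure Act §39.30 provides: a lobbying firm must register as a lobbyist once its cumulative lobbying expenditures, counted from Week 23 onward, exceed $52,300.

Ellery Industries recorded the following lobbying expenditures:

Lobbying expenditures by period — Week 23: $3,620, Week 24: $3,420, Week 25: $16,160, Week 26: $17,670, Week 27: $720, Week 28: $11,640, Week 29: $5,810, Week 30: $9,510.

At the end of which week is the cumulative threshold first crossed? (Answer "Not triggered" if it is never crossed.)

Week 28

Through Week 23: $3,620
Through Week 24: $7,040
Through Week 25: $23,200
Through Week 26: $40,870
Through Week 27: $41,590
Through Week 28: $53,230 ← exceeds threshold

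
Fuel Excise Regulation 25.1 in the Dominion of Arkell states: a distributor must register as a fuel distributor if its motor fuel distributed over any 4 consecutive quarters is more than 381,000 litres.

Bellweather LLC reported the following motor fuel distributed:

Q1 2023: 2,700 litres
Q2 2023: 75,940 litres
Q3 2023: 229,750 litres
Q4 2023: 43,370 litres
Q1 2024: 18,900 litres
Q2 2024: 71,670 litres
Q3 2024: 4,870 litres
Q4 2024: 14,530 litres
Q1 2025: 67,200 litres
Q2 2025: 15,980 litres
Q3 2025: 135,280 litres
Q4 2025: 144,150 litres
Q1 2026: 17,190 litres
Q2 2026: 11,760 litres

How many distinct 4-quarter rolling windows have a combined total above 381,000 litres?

Q1 2023–Q4 2023: 2,700 litres + 75,940 litres + 229,750 litres + 43,370 litres = 351,760 litres (under)
Q2 2023–Q1 2024: 75,940 litres + 229,750 litres + 43,370 litres + 18,900 litres = 367,960 litres (under)
Q3 2023–Q2 2024: 229,750 litres + 43,370 litres + 18,900 litres + 71,670 litres = 363,690 litres (under)
Q4 2023–Q3 2024: 43,370 litres + 18,900 litres + 71,670 litres + 4,870 litres = 138,810 litres (under)
Q1 2024–Q4 2024: 18,900 litres + 71,670 litres + 4,870 litres + 14,530 litres = 109,970 litres (under)
Q2 2024–Q1 2025: 71,670 litres + 4,870 litres + 14,530 litres + 67,200 litres = 158,270 litres (under)
Q3 2024–Q2 2025: 4,870 litres + 14,530 litres + 67,200 litres + 15,980 litres = 102,580 litres (under)
Q4 2024–Q3 2025: 14,530 litres + 67,200 litres + 15,980 litres + 135,280 litres = 232,990 litres (under)
Q1 2025–Q4 2025: 67,200 litres + 15,980 litres + 135,280 litres + 144,150 litres = 362,610 litres (under)
Q2 2025–Q1 2026: 15,980 litres + 135,280 litres + 144,150 litres + 17,190 litres = 312,600 litres (under)
Q3 2025–Q2 2026: 135,280 litres + 144,150 litres + 17,190 litres + 11,760 litres = 308,380 litres (under)
0 windows exceed the threshold.

0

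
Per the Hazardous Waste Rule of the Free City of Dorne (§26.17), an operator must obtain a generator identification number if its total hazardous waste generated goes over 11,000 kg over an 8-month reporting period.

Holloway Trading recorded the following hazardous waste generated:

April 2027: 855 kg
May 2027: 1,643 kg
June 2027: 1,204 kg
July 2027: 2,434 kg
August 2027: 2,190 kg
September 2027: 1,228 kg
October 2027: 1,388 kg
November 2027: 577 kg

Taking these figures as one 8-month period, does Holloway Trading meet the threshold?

Yes

Total hazardous waste generated: 855 kg + 1,643 kg + 1,204 kg + 2,434 kg + 2,190 kg + 1,228 kg + 1,388 kg + 577 kg = 11,519 kg.
11,519 kg > 11,000 kg, so the threshold is exceeded.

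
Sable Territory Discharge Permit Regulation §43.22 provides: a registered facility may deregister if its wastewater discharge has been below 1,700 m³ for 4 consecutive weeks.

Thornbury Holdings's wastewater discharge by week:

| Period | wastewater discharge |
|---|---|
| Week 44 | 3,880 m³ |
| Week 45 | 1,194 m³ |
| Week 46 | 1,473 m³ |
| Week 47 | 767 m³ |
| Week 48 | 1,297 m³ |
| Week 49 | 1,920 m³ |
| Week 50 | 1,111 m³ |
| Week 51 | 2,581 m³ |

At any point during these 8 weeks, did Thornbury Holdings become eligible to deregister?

Yes

Weeks below 1,700 m³: Week 45, Week 46, Week 47, Week 48, Week 50.
Longest run of consecutive weeks below the threshold: 4.
4 ≥ 4, so Thornbury Holdings became eligible.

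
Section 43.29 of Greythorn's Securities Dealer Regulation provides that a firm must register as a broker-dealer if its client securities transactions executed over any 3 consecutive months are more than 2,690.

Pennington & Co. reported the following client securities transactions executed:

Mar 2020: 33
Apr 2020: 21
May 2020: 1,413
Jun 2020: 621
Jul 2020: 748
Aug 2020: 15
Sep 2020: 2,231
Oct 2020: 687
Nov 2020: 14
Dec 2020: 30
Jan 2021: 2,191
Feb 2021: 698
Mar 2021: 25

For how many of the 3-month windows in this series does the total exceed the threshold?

Mar 2020–May 2020: 33 + 21 + 1,413 = 1,467 (under)
Apr 2020–Jun 2020: 21 + 1,413 + 621 = 2,055 (under)
May 2020–Jul 2020: 1,413 + 621 + 748 = 2,782 (over)
Jun 2020–Aug 2020: 621 + 748 + 15 = 1,384 (under)
Jul 2020–Sep 2020: 748 + 15 + 2,231 = 2,994 (over)
Aug 2020–Oct 2020: 15 + 2,231 + 687 = 2,933 (over)
Sep 2020–Nov 2020: 2,231 + 687 + 14 = 2,932 (over)
Oct 2020–Dec 2020: 687 + 14 + 30 = 731 (under)
Nov 2020–Jan 2021: 14 + 30 + 2,191 = 2,235 (under)
Dec 2020–Feb 2021: 30 + 2,191 + 698 = 2,919 (over)
Jan 2021–Mar 2021: 2,191 + 698 + 25 = 2,914 (over)
6 windows exceed the threshold.

6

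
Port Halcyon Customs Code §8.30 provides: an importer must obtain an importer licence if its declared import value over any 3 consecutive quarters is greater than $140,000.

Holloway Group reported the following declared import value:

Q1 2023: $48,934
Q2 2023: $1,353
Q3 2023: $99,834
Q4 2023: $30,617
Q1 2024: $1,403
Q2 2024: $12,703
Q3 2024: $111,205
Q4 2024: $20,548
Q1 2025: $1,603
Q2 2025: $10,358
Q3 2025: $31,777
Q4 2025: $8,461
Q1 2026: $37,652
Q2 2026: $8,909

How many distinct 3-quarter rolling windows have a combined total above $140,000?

Q1 2023–Q3 2023: $48,934 + $1,353 + $99,834 = $150,121 (over)
Q2 2023–Q4 2023: $1,353 + $99,834 + $30,617 = $131,804 (under)
Q3 2023–Q1 2024: $99,834 + $30,617 + $1,403 = $131,854 (under)
Q4 2023–Q2 2024: $30,617 + $1,403 + $12,703 = $44,723 (under)
Q1 2024–Q3 2024: $1,403 + $12,703 + $111,205 = $125,311 (under)
Q2 2024–Q4 2024: $12,703 + $111,205 + $20,548 = $144,456 (over)
Q3 2024–Q1 2025: $111,205 + $20,548 + $1,603 = $133,356 (under)
Q4 2024–Q2 2025: $20,548 + $1,603 + $10,358 = $32,509 (under)
Q1 2025–Q3 2025: $1,603 + $10,358 + $31,777 = $43,738 (under)
Q2 2025–Q4 2025: $10,358 + $31,777 + $8,461 = $50,596 (under)
Q3 2025–Q1 2026: $31,777 + $8,461 + $37,652 = $77,890 (under)
Q4 2025–Q2 2026: $8,461 + $37,652 + $8,909 = $55,022 (under)
2 windows exceed the threshold.

2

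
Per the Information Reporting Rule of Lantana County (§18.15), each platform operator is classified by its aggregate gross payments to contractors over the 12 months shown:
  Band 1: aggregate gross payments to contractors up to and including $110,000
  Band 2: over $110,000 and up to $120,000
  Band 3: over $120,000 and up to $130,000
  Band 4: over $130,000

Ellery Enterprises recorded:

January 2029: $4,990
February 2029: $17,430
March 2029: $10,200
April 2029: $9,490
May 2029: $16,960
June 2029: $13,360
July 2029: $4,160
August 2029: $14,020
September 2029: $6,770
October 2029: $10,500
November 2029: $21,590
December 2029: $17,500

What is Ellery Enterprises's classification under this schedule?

Band 4

Aggregate gross payments to contractors: $4,990 + $17,430 + $10,200 + $9,490 + $16,960 + $13,360 + $4,160 + $14,020 + $6,770 + $10,500 + $21,590 + $17,500 = $146,970.
$146,970 > $130,000, so Band 4 applies.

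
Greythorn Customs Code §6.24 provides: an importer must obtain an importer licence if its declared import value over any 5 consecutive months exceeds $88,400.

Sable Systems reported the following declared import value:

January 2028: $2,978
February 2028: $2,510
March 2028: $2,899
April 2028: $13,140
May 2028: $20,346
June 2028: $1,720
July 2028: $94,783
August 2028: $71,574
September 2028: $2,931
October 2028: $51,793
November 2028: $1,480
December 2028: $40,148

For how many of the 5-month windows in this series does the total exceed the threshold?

January 2028–May 2028: $2,978 + $2,510 + $2,899 + $13,140 + $20,346 = $41,873 (under)
February 2028–June 2028: $2,510 + $2,899 + $13,140 + $20,346 + $1,720 = $40,615 (under)
March 2028–July 2028: $2,899 + $13,140 + $20,346 + $1,720 + $94,783 = $132,888 (over)
April 2028–August 2028: $13,140 + $20,346 + $1,720 + $94,783 + $71,574 = $201,563 (over)
May 2028–September 2028: $20,346 + $1,720 + $94,783 + $71,574 + $2,931 = $191,354 (over)
June 2028–October 2028: $1,720 + $94,783 + $71,574 + $2,931 + $51,793 = $222,801 (over)
July 2028–November 2028: $94,783 + $71,574 + $2,931 + $51,793 + $1,480 = $222,561 (over)
August 2028–December 2028: $71,574 + $2,931 + $51,793 + $1,480 + $40,148 = $167,926 (over)
6 windows exceed the threshold.

6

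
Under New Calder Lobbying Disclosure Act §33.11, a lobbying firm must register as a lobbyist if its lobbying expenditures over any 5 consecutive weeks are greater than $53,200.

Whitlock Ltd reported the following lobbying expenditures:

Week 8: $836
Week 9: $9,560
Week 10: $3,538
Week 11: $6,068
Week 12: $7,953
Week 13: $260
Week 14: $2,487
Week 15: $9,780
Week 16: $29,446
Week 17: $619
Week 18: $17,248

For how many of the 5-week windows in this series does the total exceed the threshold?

Week 8–Week 12: $836 + $9,560 + $3,538 + $6,068 + $7,953 = $27,955 (under)
Week 9–Week 13: $9,560 + $3,538 + $6,068 + $7,953 + $260 = $27,379 (under)
Week 10–Week 14: $3,538 + $6,068 + $7,953 + $260 + $2,487 = $20,306 (under)
Week 11–Week 15: $6,068 + $7,953 + $260 + $2,487 + $9,780 = $26,548 (under)
Week 12–Week 16: $7,953 + $260 + $2,487 + $9,780 + $29,446 = $49,926 (under)
Week 13–Week 17: $260 + $2,487 + $9,780 + $29,446 + $619 = $42,592 (under)
Week 14–Week 18: $2,487 + $9,780 + $29,446 + $619 + $17,248 = $59,580 (over)
1 window exceeds the threshold.

1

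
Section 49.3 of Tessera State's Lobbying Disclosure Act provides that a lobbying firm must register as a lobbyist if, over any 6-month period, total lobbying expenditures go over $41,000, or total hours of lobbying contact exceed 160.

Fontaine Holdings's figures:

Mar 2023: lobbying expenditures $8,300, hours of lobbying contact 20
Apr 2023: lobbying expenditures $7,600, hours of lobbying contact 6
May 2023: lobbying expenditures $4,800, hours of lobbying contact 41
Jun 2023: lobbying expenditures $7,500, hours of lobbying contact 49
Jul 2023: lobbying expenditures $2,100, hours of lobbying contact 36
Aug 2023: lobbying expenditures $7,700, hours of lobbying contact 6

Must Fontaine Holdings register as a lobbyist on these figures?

Total lobbying expenditures: $8,300 + $7,600 + $4,800 + $7,500 + $2,100 + $7,700 = $38,000 (≤ $41,000).
Total hours of lobbying contact: 20 + 6 + 41 + 49 + 36 + 6 = 158 (≤ 160).
The test is 'or': neither threshold is exceeded.

No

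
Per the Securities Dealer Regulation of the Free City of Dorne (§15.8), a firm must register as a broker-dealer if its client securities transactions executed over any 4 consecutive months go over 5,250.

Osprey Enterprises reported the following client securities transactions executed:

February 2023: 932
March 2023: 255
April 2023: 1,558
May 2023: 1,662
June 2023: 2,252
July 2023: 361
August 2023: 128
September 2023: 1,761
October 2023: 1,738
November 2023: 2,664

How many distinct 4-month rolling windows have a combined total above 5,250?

February 2023–May 2023: 932 + 255 + 1,558 + 1,662 = 4,407 (under)
March 2023–June 2023: 255 + 1,558 + 1,662 + 2,252 = 5,727 (over)
April 2023–July 2023: 1,558 + 1,662 + 2,252 + 361 = 5,833 (over)
May 2023–August 2023: 1,662 + 2,252 + 361 + 128 = 4,403 (under)
June 2023–September 2023: 2,252 + 361 + 128 + 1,761 = 4,502 (under)
July 2023–October 2023: 361 + 128 + 1,761 + 1,738 = 3,988 (under)
August 2023–November 2023: 128 + 1,761 + 1,738 + 2,664 = 6,291 (over)
3 windows exceed the threshold.

3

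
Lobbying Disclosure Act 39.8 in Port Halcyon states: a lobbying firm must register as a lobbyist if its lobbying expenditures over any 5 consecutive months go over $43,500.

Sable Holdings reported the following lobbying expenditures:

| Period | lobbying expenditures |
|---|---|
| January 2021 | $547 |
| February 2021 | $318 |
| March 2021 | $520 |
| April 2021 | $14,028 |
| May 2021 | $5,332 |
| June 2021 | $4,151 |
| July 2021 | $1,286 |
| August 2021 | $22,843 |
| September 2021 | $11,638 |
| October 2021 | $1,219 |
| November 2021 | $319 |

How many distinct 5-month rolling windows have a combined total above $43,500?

January 2021–May 2021: $547 + $318 + $520 + $14,028 + $5,332 = $20,745 (under)
February 2021–June 2021: $318 + $520 + $14,028 + $5,332 + $4,151 = $24,349 (under)
March 2021–July 2021: $520 + $14,028 + $5,332 + $4,151 + $1,286 = $25,317 (under)
April 2021–August 2021: $14,028 + $5,332 + $4,151 + $1,286 + $22,843 = $47,640 (over)
May 2021–September 2021: $5,332 + $4,151 + $1,286 + $22,843 + $11,638 = $45,250 (over)
June 2021–October 2021: $4,151 + $1,286 + $22,843 + $11,638 + $1,219 = $41,137 (under)
July 2021–November 2021: $1,286 + $22,843 + $11,638 + $1,219 + $319 = $37,305 (under)
2 windows exceed the threshold.

2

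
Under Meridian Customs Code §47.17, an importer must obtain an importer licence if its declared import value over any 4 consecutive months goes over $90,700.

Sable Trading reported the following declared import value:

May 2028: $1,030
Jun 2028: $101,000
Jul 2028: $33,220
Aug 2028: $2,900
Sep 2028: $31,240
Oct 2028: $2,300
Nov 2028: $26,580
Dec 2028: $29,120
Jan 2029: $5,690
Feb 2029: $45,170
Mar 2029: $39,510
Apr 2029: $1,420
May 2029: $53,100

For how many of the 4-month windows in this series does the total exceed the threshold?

6

May 2028–Aug 2028: $1,030 + $101,000 + $33,220 + $2,900 = $138,150 (over)
Jun 2028–Sep 2028: $101,000 + $33,220 + $2,900 + $31,240 = $168,360 (over)
Jul 2028–Oct 2028: $33,220 + $2,900 + $31,240 + $2,300 = $69,660 (under)
Aug 2028–Nov 2028: $2,900 + $31,240 + $2,300 + $26,580 = $63,020 (under)
Sep 2028–Dec 2028: $31,240 + $2,300 + $26,580 + $29,120 = $89,240 (under)
Oct 2028–Jan 2029: $2,300 + $26,580 + $29,120 + $5,690 = $63,690 (under)
Nov 2028–Feb 2029: $26,580 + $29,120 + $5,690 + $45,170 = $106,560 (over)
Dec 2028–Mar 2029: $29,120 + $5,690 + $45,170 + $39,510 = $119,490 (over)
Jan 2029–Apr 2029: $5,690 + $45,170 + $39,510 + $1,420 = $91,790 (over)
Feb 2029–May 2029: $45,170 + $39,510 + $1,420 + $53,100 = $139,200 (over)
6 windows exceed the threshold.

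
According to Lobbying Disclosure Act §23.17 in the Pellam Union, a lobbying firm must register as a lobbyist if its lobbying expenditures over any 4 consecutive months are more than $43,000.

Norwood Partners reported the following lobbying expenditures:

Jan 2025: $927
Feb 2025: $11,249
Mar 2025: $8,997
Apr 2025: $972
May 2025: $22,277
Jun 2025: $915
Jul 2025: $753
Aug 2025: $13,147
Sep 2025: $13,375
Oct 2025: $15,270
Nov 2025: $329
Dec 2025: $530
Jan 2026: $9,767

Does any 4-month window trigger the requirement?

Jan 2025–Apr 2025: $927 + $11,249 + $8,997 + $972 = $22,145 (under)
Feb 2025–May 2025: $11,249 + $8,997 + $972 + $22,277 = $43,495 (over)
Mar 2025–Jun 2025: $8,997 + $972 + $22,277 + $915 = $33,161 (under)
Apr 2025–Jul 2025: $972 + $22,277 + $915 + $753 = $24,917 (under)
May 2025–Aug 2025: $22,277 + $915 + $753 + $13,147 = $37,092 (under)
Jun 2025–Sep 2025: $915 + $753 + $13,147 + $13,375 = $28,190 (under)
Jul 2025–Oct 2025: $753 + $13,147 + $13,375 + $15,270 = $42,545 (under)
Aug 2025–Nov 2025: $13,147 + $13,375 + $15,270 + $329 = $42,121 (under)
Sep 2025–Dec 2025: $13,375 + $15,270 + $329 + $530 = $29,504 (under)
Oct 2025–Jan 2026: $15,270 + $329 + $530 + $9,767 = $25,896 (under)
At least one window exceeds $43,000.

Yes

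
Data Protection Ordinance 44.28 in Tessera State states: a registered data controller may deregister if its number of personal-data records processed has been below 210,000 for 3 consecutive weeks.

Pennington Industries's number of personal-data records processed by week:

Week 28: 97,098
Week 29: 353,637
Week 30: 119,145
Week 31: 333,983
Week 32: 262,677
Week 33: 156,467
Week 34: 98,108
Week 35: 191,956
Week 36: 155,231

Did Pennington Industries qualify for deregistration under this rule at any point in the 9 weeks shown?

Weeks below 210,000: Week 28, Week 30, Week 33, Week 34, Week 35, Week 36.
Longest run of consecutive weeks below the threshold: 4.
4 ≥ 3, so Pennington Industries became eligible.

Yes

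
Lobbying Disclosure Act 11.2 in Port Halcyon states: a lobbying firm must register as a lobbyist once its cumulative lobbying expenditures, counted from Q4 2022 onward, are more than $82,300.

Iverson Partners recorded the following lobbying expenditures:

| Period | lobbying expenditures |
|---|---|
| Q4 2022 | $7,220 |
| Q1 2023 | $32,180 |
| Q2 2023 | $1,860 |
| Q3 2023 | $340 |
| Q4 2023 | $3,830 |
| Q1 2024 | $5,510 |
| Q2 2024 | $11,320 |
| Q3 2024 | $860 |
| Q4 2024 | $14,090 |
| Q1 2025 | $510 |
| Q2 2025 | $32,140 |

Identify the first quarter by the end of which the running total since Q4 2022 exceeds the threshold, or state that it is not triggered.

Q2 2025

Through Q4 2022: $7,220
Through Q1 2023: $39,400
Through Q2 2023: $41,260
Through Q3 2023: $41,600
Through Q4 2023: $45,430
Through Q1 2024: $50,940
Through Q2 2024: $62,260
Through Q3 2024: $63,120
Through Q4 2024: $77,210
Through Q1 2025: $77,720
Through Q2 2025: $109,860 ← exceeds threshold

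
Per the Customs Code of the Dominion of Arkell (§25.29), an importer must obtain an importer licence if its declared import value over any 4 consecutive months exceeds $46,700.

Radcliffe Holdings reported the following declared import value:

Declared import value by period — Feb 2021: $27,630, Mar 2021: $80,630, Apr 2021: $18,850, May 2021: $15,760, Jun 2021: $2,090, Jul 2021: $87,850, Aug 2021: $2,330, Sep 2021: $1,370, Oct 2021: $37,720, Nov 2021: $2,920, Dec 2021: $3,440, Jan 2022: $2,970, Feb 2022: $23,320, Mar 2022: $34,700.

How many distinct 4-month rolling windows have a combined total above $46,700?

8

Feb 2021–May 2021: $27,630 + $80,630 + $18,850 + $15,760 = $142,870 (over)
Mar 2021–Jun 2021: $80,630 + $18,850 + $15,760 + $2,090 = $117,330 (over)
Apr 2021–Jul 2021: $18,850 + $15,760 + $2,090 + $87,850 = $124,550 (over)
May 2021–Aug 2021: $15,760 + $2,090 + $87,850 + $2,330 = $108,030 (over)
Jun 2021–Sep 2021: $2,090 + $87,850 + $2,330 + $1,370 = $93,640 (over)
Jul 2021–Oct 2021: $87,850 + $2,330 + $1,370 + $37,720 = $129,270 (over)
Aug 2021–Nov 2021: $2,330 + $1,370 + $37,720 + $2,920 = $44,340 (under)
Sep 2021–Dec 2021: $1,370 + $37,720 + $2,920 + $3,440 = $45,450 (under)
Oct 2021–Jan 2022: $37,720 + $2,920 + $3,440 + $2,970 = $47,050 (over)
Nov 2021–Feb 2022: $2,920 + $3,440 + $2,970 + $23,320 = $32,650 (under)
Dec 2021–Mar 2022: $3,440 + $2,970 + $23,320 + $34,700 = $64,430 (over)
8 windows exceed the threshold.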